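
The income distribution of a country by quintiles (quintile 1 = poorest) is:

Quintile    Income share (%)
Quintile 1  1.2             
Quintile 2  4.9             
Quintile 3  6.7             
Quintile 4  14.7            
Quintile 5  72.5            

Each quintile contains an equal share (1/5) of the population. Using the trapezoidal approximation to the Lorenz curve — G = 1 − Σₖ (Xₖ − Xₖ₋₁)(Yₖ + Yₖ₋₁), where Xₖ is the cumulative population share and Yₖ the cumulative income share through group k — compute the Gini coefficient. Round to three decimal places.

Cumulative income shares Yₖ: 0.0120, 0.0610, 0.1280, 0.2750, 1.0000
Σ (Xₖ−Xₖ₋₁)(Yₖ+Yₖ₋₁) = (1/5)(0.0120+0.0000) + (1/5)(0.0610+0.0120) + (1/5)(0.1280+0.0610) + (1/5)(0.2750+0.1280) + (1/5)(1.0000+0.2750)
  = 0.0024 + 0.0146 + 0.0378 + 0.0806 + 0.2550 = 0.3904
G = 1 − 0.3904 = 0.6096

0.610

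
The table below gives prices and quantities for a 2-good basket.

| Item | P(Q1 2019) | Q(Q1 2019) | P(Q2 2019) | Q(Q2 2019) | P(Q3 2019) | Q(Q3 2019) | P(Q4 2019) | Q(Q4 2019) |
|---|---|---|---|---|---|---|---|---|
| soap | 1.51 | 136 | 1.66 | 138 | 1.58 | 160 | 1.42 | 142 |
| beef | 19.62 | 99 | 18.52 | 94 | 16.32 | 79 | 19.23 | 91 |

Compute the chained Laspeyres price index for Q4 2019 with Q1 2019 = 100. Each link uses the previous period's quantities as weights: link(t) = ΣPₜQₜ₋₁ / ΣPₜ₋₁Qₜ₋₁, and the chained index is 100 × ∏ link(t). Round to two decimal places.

Link Q1 2019→Q2 2019:
ΣP(Q2 2019)Q(Q1 2019) = 1.66×136 + 18.52×99 = 225.76 + 1833.48 = 2059.24
ΣP(Q1 2019)Q(Q1 2019) = 1.51×136 + 19.62×99 = 205.36 + 1942.38 = 2147.74
link = 2059.24/2147.74 = 0.958794
Link Q2 2019→Q3 2019:
ΣP(Q3 2019)Q(Q2 2019) = 1.58×138 + 16.32×94 = 218.04 + 1534.08 = 1752.12
ΣP(Q2 2019)Q(Q2 2019) = 1.66×138 + 18.52×94 = 229.08 + 1740.88 = 1969.96
link = 1752.12/1969.96 = 0.889419
Link Q3 2019→Q4 2019:
ΣP(Q4 2019)Q(Q3 2019) = 1.42×160 + 19.23×79 = 227.2 + 1519.17 = 1746.37
ΣP(Q3 2019)Q(Q3 2019) = 1.58×160 + 16.32×79 = 252.8 + 1289.28 = 1542.08
link = 1746.37/1542.08 = 1.132477
Chained index = 100 × 0.958794 × 0.889419 × 1.132477 = 96.5742

96.57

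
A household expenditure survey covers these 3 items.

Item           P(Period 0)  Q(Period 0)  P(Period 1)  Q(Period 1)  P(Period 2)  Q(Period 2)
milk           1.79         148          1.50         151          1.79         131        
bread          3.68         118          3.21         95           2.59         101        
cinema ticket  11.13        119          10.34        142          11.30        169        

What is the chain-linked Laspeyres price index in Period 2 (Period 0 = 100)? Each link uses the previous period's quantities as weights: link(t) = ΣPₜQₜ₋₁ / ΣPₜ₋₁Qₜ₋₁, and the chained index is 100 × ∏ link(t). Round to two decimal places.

Link Period 0→Period 1:
ΣP(Period 1)Q(Period 0) = 1.50×148 + 3.21×118 + 10.34×119 = 222 + 378.78 + 1230.46 = 1831.24
ΣP(Period 0)Q(Period 0) = 1.79×148 + 3.68×118 + 11.13×119 = 264.92 + 434.24 + 1324.47 = 2023.63
link = 1831.24/2023.63 = 0.904928
Link Period 1→Period 2:
ΣP(Period 2)Q(Period 1) = 1.79×151 + 2.59×95 + 11.30×142 = 270.29 + 246.05 + 1604.6 = 2120.94
ΣP(Period 1)Q(Period 1) = 1.50×151 + 3.21×95 + 10.34×142 = 226.5 + 304.95 + 1468.28 = 1999.73
link = 2120.94/1999.73 = 1.060613
Chained index = 100 × 0.904928 × 1.060613 = 95.9779

95.98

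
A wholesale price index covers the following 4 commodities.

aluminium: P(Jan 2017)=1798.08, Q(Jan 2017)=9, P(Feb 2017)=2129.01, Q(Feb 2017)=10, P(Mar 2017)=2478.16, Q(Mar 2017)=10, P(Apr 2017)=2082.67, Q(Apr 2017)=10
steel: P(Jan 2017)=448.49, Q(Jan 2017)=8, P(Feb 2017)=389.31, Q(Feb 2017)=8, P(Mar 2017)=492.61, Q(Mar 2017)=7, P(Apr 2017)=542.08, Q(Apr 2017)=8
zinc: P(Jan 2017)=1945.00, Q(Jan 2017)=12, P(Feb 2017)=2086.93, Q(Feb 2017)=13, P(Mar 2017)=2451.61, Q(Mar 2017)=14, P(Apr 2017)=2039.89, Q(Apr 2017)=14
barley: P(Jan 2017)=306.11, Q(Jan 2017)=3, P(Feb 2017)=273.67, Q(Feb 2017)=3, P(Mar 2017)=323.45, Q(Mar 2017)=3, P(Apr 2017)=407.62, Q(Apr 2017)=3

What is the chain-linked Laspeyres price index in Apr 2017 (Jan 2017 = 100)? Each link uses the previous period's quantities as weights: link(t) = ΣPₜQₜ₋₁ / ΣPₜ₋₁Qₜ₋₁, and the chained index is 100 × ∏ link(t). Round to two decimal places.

Link Jan 2017→Feb 2017:
ΣP(Feb 2017)Q(Jan 2017) = 2129.01×9 + 389.31×8 + 2086.93×12 + 273.67×3 = 19161.09 + 3114.48 + 25043.16 + 821.01 = 48139.74
ΣP(Jan 2017)Q(Jan 2017) = 1798.08×9 + 448.49×8 + 1945.00×12 + 306.11×3 = 16182.72 + 3587.92 + 23340 + 918.33 = 44028.97
link = 48139.74/44028.97 = 1.093365
Link Feb 2017→Mar 2017:
ΣP(Mar 2017)Q(Feb 2017) = 2478.16×10 + 492.61×8 + 2451.61×13 + 323.45×3 = 24781.6 + 3940.88 + 31870.93 + 970.35 = 61563.76
ΣP(Feb 2017)Q(Feb 2017) = 2129.01×10 + 389.31×8 + 2086.93×13 + 273.67×3 = 21290.1 + 3114.48 + 27130.09 + 821.01 = 52355.68
link = 61563.76/52355.68 = 1.175875
Link Mar 2017→Apr 2017:
ΣP(Apr 2017)Q(Mar 2017) = 2082.67×10 + 542.08×7 + 2039.89×14 + 407.62×3 = 20826.7 + 3794.56 + 28558.46 + 1222.86 = 54402.58
ΣP(Mar 2017)Q(Mar 2017) = 2478.16×10 + 492.61×7 + 2451.61×14 + 323.45×3 = 24781.6 + 3448.27 + 34322.54 + 970.35 = 63522.76
link = 54402.58/63522.76 = 0.856427
Chained index = 100 × 1.093365 × 1.175875 × 0.856427 = 110.1074

110.11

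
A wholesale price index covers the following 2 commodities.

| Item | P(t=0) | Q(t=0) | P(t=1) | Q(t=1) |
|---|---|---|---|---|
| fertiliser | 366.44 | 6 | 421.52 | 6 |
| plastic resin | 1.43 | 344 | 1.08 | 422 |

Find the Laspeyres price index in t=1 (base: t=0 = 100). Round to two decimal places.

Laspeyres price index uses base-period quantities as weights.
ΣP(t=1)·Q(t=0) = 421.52×6 + 1.08×344 = 2529.12 + 371.52 = 2900.64
ΣP(t=0)·Q(t=0) = 366.44×6 + 1.43×344 = 2198.64 + 491.92 = 2690.56
Index = 2900.64 / 2690.56 × 100 = 107.8080

107.81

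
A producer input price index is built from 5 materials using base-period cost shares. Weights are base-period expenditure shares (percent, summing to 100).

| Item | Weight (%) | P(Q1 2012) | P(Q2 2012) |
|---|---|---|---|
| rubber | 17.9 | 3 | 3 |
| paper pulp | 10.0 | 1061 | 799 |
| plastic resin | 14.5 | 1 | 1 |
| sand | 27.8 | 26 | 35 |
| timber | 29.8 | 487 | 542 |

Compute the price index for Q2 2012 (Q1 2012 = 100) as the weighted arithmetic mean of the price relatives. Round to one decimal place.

110.5

rubber: 17.9 × (3/3) = 17.9 × 1.000000 = 17.9000
paper pulp: 10.0 × (799/1061) = 10.0 × 0.753063 = 7.5306
plastic resin: 14.5 × (1/1) = 14.5 × 1.000000 = 14.5000
sand: 27.8 × (35/26) = 27.8 × 1.346154 = 37.4231
timber: 29.8 × (542/487) = 29.8 × 1.112936 = 33.1655
Index = Σ wᵢ·(p₁ᵢ/p₀ᵢ) = 17.9000 + 7.5306 + 14.5000 + 37.4231 + 33.1655 = 110.5192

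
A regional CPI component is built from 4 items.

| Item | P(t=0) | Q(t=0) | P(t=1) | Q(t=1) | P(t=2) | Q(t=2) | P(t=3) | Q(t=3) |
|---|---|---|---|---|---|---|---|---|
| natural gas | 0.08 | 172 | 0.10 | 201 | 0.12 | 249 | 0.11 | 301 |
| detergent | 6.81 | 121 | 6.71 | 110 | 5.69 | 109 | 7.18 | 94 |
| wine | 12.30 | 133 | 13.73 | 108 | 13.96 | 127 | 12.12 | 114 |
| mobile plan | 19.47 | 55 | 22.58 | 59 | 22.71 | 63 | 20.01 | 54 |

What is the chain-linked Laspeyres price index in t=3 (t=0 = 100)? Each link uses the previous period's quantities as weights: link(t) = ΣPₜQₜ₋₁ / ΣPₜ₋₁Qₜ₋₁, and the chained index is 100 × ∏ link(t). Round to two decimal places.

Link t=0→t=1:
ΣP(t=1)Q(t=0) = 0.10×172 + 6.71×121 + 13.73×133 + 22.58×55 = 17.2 + 811.91 + 1826.09 + 1241.9 = 3897.1
ΣP(t=0)Q(t=0) = 0.08×172 + 6.81×121 + 12.30×133 + 19.47×55 = 13.76 + 824.01 + 1635.9 + 1070.85 = 3544.52
link = 3897.1/3544.52 = 1.099472
Link t=1→t=2:
ΣP(t=2)Q(t=1) = 0.12×201 + 5.69×110 + 13.96×108 + 22.71×59 = 24.12 + 625.9 + 1507.68 + 1339.89 = 3497.59
ΣP(t=1)Q(t=1) = 0.10×201 + 6.71×110 + 13.73×108 + 22.58×59 = 20.1 + 738.1 + 1482.84 + 1332.22 = 3573.26
link = 3497.59/3573.26 = 0.978823
Link t=2→t=3:
ΣP(t=3)Q(t=2) = 0.11×249 + 7.18×109 + 12.12×127 + 20.01×63 = 27.39 + 782.62 + 1539.24 + 1260.63 = 3609.88
ΣP(t=2)Q(t=2) = 0.12×249 + 5.69×109 + 13.96×127 + 22.71×63 = 29.88 + 620.21 + 1772.92 + 1430.73 = 3853.74
link = 3609.88/3853.74 = 0.936721
Chained index = 100 × 1.099472 × 0.978823 × 0.936721 = 100.8089

100.81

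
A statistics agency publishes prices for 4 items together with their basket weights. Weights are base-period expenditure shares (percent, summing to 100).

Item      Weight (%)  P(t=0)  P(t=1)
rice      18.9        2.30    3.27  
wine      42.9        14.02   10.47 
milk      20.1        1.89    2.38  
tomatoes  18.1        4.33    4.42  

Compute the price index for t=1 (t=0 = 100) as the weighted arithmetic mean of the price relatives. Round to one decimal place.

rice: 18.9 × (3.27/2.30) = 18.9 × 1.421739 = 26.8709
wine: 42.9 × (10.47/14.02) = 42.9 × 0.746790 = 32.0373
milk: 20.1 × (2.38/1.89) = 20.1 × 1.259259 = 25.3111
tomatoes: 18.1 × (4.42/4.33) = 18.1 × 1.020785 = 18.4762
Index = Σ wᵢ·(p₁ᵢ/p₀ᵢ) = 26.8709 + 32.0373 + 25.3111 + 18.4762 = 102.6955

102.7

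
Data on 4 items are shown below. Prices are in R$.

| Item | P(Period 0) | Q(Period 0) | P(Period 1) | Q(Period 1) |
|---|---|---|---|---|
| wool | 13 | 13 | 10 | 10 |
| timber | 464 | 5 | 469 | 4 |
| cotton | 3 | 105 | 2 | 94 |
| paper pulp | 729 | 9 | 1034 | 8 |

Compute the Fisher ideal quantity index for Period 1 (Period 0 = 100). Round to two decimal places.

Laspeyres component (base-period weights):
ΣP(Period 0)Q(Period 1) = 13×10 + 464×4 + 3×94 + 729×8 = 130 + 1856 + 282 + 5832 = 8100
ΣP(Period 0)Q(Period 0) = 13×13 + 464×5 + 3×105 + 729×9 = 169 + 2320 + 315 + 6561 = 9365
L = 8100 / 9365 × 100 = 86.4923
Paasche component (current-period weights):
ΣP(Period 1)Q(Period 1) = 10×10 + 469×4 + 2×94 + 1034×8 = 100 + 1876 + 188 + 8272 = 10436
ΣP(Period 1)Q(Period 0) = 10×13 + 469×5 + 2×105 + 1034×9 = 130 + 2345 + 210 + 9306 = 11991
P = 10436 / 11991 × 100 = 87.0319
Fisher = √(L × P) = √(86.4923 × 87.0319) = 86.7617

86.76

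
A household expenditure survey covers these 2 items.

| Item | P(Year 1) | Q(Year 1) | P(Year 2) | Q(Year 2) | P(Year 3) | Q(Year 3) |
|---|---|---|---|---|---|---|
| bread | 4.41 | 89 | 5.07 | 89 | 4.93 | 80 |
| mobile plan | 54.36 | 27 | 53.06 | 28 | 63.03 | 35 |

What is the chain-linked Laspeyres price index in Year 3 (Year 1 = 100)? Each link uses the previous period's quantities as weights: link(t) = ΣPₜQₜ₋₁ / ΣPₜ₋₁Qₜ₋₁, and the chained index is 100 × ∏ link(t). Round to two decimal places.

Link Year 1→Year 2:
ΣP(Year 2)Q(Year 1) = 5.07×89 + 53.06×27 = 451.23 + 1432.62 = 1883.85
ΣP(Year 1)Q(Year 1) = 4.41×89 + 54.36×27 = 392.49 + 1467.72 = 1860.21
link = 1883.85/1860.21 = 1.012708
Link Year 2→Year 3:
ΣP(Year 3)Q(Year 2) = 4.93×89 + 63.03×28 = 438.77 + 1764.84 = 2203.61
ΣP(Year 2)Q(Year 2) = 5.07×89 + 53.06×28 = 451.23 + 1485.68 = 1936.91
link = 2203.61/1936.91 = 1.137694
Chained index = 100 × 1.012708 × 1.137694 = 115.2152

115.22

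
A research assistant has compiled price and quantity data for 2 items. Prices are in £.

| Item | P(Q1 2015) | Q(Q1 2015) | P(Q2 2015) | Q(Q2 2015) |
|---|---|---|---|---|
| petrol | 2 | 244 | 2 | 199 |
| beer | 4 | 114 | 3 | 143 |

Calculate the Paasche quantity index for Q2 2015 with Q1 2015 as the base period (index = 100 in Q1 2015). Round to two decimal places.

Paasche quantity index uses current-period prices as weights.
ΣP(Q2 2015)·Q(Q2 2015) = 2×199 + 3×143 = 398 + 429 = 827
ΣP(Q2 2015)·Q(Q1 2015) = 2×244 + 3×114 = 488 + 342 = 830
Index = 827 / 830 × 100 = 99.6386

99.64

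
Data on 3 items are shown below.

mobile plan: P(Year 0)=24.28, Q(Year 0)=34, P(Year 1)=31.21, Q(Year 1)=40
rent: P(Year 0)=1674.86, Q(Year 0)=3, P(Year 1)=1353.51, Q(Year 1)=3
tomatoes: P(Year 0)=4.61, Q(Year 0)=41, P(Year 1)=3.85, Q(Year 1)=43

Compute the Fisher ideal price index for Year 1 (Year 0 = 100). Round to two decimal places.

Laspeyres component (base-period weights):
ΣP(Year 1)Q(Year 0) = 31.21×34 + 1353.51×3 + 3.85×41 = 1061.14 + 4060.53 + 157.85 = 5279.52
ΣP(Year 0)Q(Year 0) = 24.28×34 + 1674.86×3 + 4.61×41 = 825.52 + 5024.58 + 189.01 = 6039.11
L = 5279.52 / 6039.11 × 100 = 87.4222
Paasche component (current-period weights):
ΣP(Year 1)Q(Year 1) = 31.21×40 + 1353.51×3 + 3.85×43 = 1248.4 + 4060.53 + 165.55 = 5474.48
ΣP(Year 0)Q(Year 1) = 24.28×40 + 1674.86×3 + 4.61×43 = 971.2 + 5024.58 + 198.23 = 6194.01
P = 5474.48 / 6194.01 × 100 = 88.3835
Fisher = √(L × P) = √(87.4222 × 88.3835) = 87.9015

87.90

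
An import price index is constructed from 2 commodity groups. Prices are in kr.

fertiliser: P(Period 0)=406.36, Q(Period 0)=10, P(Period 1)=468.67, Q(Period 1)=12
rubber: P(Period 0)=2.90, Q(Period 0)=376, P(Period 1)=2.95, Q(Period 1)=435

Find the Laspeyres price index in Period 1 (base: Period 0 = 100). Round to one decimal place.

112.5

Laspeyres price index uses base-period quantities as weights.
ΣP(Period 1)·Q(Period 0) = 468.67×10 + 2.95×376 = 4686.7 + 1109.2 = 5795.9
ΣP(Period 0)·Q(Period 0) = 406.36×10 + 2.90×376 = 4063.6 + 1090.4 = 5154
Index = 5795.9 / 5154 × 100 = 112.4544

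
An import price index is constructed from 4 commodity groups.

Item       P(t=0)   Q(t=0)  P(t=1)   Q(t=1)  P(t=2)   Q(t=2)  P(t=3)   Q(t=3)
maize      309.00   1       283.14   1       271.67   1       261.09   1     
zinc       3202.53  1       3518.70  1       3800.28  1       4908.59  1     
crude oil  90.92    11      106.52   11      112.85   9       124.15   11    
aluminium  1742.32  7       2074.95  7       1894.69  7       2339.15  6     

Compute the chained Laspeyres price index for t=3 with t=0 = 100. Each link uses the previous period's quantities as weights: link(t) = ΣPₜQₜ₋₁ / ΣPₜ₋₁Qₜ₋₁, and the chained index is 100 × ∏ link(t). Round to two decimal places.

Link t=0→t=1:
ΣP(t=1)Q(t=0) = 283.14×1 + 3518.70×1 + 106.52×11 + 2074.95×7 = 283.14 + 3518.7 + 1171.72 + 14524.65 = 19498.21
ΣP(t=0)Q(t=0) = 309.00×1 + 3202.53×1 + 90.92×11 + 1742.32×7 = 309 + 3202.53 + 1000.12 + 12196.24 = 16707.89
link = 19498.21/16707.89 = 1.167006
Link t=1→t=2:
ΣP(t=2)Q(t=1) = 271.67×1 + 3800.28×1 + 112.85×11 + 1894.69×7 = 271.67 + 3800.28 + 1241.35 + 13262.83 = 18576.13
ΣP(t=1)Q(t=1) = 283.14×1 + 3518.70×1 + 106.52×11 + 2074.95×7 = 283.14 + 3518.7 + 1171.72 + 14524.65 = 19498.21
link = 18576.13/19498.21 = 0.952710
Link t=2→t=3:
ΣP(t=3)Q(t=2) = 261.09×1 + 4908.59×1 + 124.15×9 + 2339.15×7 = 261.09 + 4908.59 + 1117.35 + 16374.05 = 22661.08
ΣP(t=2)Q(t=2) = 271.67×1 + 3800.28×1 + 112.85×9 + 1894.69×7 = 271.67 + 3800.28 + 1015.65 + 13262.83 = 18350.43
link = 22661.08/18350.43 = 1.234907
Chained index = 100 × 1.167006 × 0.952710 × 1.234907 = 137.2992

137.30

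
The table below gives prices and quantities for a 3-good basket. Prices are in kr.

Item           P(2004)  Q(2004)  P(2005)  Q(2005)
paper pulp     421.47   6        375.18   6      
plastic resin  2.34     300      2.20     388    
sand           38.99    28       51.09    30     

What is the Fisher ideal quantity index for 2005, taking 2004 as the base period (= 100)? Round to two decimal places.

Laspeyres component (base-period weights):
ΣP(2004)Q(2005) = 421.47×6 + 2.34×388 + 38.99×30 = 2528.82 + 907.92 + 1169.7 = 4606.44
ΣP(2004)Q(2004) = 421.47×6 + 2.34×300 + 38.99×28 = 2528.82 + 702 + 1091.72 = 4322.54
L = 4606.44 / 4322.54 × 100 = 106.5679
Paasche component (current-period weights):
ΣP(2005)Q(2005) = 375.18×6 + 2.20×388 + 51.09×30 = 2251.08 + 853.6 + 1532.7 = 4637.38
ΣP(2005)Q(2004) = 375.18×6 + 2.20×300 + 51.09×28 = 2251.08 + 660 + 1430.52 = 4341.6
P = 4637.38 / 4341.6 × 100 = 106.8127
Fisher = √(L × P) = √(106.5679 × 106.8127) = 106.6902

106.69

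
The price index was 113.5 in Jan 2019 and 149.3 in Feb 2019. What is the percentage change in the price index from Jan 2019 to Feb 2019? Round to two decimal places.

Change = (149.3 − 113.5) / 113.5 × 100
       = 35.8 / 113.5 × 100 = 31.5419%

31.54%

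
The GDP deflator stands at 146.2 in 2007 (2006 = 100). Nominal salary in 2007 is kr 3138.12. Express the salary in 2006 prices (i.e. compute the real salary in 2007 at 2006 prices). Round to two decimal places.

Real = Nominal ÷ (Index/100) = 3138.12 ÷ (146.2/100)
     = 3138.12 ÷ 1.462 = 2146.4569

2146.46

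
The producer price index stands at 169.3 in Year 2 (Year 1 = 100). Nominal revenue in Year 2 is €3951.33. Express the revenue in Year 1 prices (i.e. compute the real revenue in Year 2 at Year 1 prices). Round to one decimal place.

2333.9

Real = Nominal ÷ (Index/100) = 3951.33 ÷ (169.3/100)
     = 3951.33 ÷ 1.693 = 2333.9220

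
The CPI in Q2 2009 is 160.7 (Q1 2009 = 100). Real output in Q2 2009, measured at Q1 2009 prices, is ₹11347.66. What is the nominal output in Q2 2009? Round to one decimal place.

Nominal = Real × (Index/100) = 11347.66 × (160.7/100)
        = 11347.66 × 1.607 = 18235.6896

18235.7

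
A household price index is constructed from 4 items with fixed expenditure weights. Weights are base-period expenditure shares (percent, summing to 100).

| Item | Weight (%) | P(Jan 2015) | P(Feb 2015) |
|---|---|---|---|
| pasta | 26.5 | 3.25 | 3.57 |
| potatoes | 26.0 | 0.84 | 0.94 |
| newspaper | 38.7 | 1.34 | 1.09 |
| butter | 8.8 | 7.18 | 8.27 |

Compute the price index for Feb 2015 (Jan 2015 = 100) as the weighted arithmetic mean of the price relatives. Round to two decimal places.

99.82

pasta: 26.5 × (3.57/3.25) = 26.5 × 1.098462 = 29.1092
potatoes: 26.0 × (0.94/0.84) = 26.0 × 1.119048 = 29.0952
newspaper: 38.7 × (1.09/1.34) = 38.7 × 0.813433 = 31.4799
butter: 8.8 × (8.27/7.18) = 8.8 × 1.151811 = 10.1359
Index = Σ wᵢ·(p₁ᵢ/p₀ᵢ) = 29.1092 + 29.0952 + 31.4799 + 10.1359 = 99.8203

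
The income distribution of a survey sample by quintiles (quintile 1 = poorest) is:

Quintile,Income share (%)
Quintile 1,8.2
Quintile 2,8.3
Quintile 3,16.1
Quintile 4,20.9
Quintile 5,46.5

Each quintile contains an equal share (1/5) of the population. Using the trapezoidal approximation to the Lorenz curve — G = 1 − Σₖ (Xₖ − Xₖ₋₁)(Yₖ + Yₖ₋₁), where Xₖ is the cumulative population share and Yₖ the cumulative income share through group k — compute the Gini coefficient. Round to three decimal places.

Cumulative income shares Yₖ: 0.0820, 0.1650, 0.3260, 0.5350, 1.0000
Σ (Xₖ−Xₖ₋₁)(Yₖ+Yₖ₋₁) = (1/5)(0.0820+0.0000) + (1/5)(0.1650+0.0820) + (1/5)(0.3260+0.1650) + (1/5)(0.5350+0.3260) + (1/5)(1.0000+0.5350)
  = 0.0164 + 0.0494 + 0.0982 + 0.1722 + 0.3070 = 0.6432
G = 1 − 0.6432 = 0.3568

0.357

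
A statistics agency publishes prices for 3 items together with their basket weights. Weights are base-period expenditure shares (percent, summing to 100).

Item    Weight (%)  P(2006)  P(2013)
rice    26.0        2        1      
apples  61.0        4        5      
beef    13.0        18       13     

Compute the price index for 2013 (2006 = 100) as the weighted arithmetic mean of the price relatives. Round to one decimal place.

rice: 26.0 × (1/2) = 26.0 × 0.500000 = 13.0000
apples: 61.0 × (5/4) = 61.0 × 1.250000 = 76.2500
beef: 13.0 × (13/18) = 13.0 × 0.722222 = 9.3889
Index = Σ wᵢ·(p₁ᵢ/p₀ᵢ) = 13.0000 + 76.2500 + 9.3889 = 98.6389

98.6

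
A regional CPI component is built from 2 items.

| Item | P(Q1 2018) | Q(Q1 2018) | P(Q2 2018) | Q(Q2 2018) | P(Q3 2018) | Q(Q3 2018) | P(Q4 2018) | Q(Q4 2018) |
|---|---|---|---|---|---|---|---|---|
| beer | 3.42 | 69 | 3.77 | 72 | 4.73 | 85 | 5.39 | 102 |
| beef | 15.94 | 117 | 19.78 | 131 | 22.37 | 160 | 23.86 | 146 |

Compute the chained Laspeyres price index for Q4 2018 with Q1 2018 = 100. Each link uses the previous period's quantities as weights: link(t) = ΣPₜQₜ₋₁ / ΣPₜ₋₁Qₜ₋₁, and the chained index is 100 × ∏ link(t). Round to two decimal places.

Link Q1 2018→Q2 2018:
ΣP(Q2 2018)Q(Q1 2018) = 3.77×69 + 19.78×117 = 260.13 + 2314.26 = 2574.39
ΣP(Q1 2018)Q(Q1 2018) = 3.42×69 + 15.94×117 = 235.98 + 1864.98 = 2100.96
link = 2574.39/2100.96 = 1.225340
Link Q2 2018→Q3 2018:
ΣP(Q3 2018)Q(Q2 2018) = 4.73×72 + 22.37×131 = 340.56 + 2930.47 = 3271.03
ΣP(Q2 2018)Q(Q2 2018) = 3.77×72 + 19.78×131 = 271.44 + 2591.18 = 2862.62
link = 3271.03/2862.62 = 1.142670
Link Q3 2018→Q4 2018:
ΣP(Q4 2018)Q(Q3 2018) = 5.39×85 + 23.86×160 = 458.15 + 3817.6 = 4275.75
ΣP(Q3 2018)Q(Q3 2018) = 4.73×85 + 22.37×160 = 402.05 + 3579.2 = 3981.25
link = 4275.75/3981.25 = 1.073972
Chained index = 100 × 1.225340 × 1.142670 × 1.073972 = 150.3731

150.37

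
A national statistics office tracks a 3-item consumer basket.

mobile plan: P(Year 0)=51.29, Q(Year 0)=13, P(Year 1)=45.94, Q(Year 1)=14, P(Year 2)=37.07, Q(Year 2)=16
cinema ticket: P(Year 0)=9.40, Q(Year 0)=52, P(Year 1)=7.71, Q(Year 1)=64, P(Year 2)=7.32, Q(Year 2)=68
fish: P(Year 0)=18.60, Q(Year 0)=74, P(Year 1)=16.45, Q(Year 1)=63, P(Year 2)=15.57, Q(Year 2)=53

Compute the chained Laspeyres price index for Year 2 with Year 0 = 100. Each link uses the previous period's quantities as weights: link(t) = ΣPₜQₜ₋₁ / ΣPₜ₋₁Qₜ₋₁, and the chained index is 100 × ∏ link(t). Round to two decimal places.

79.26

Link Year 0→Year 1:
ΣP(Year 1)Q(Year 0) = 45.94×13 + 7.71×52 + 16.45×74 = 597.22 + 400.92 + 1217.3 = 2215.44
ΣP(Year 0)Q(Year 0) = 51.29×13 + 9.40×52 + 18.60×74 = 666.77 + 488.8 + 1376.4 = 2531.97
link = 2215.44/2531.97 = 0.874987
Link Year 1→Year 2:
ΣP(Year 2)Q(Year 1) = 37.07×14 + 7.32×64 + 15.57×63 = 518.98 + 468.48 + 980.91 = 1968.37
ΣP(Year 1)Q(Year 1) = 45.94×14 + 7.71×64 + 16.45×63 = 643.16 + 493.44 + 1036.35 = 2172.95
link = 1968.37/2172.95 = 0.905851
Chained index = 100 × 0.874987 × 0.905851 = 79.2608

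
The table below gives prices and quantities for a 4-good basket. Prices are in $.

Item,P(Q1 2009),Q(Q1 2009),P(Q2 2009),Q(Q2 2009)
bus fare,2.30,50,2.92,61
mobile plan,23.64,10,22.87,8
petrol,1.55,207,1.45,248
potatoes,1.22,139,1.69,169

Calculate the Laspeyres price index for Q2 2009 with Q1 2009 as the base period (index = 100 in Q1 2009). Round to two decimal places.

Laspeyres price index uses base-period quantities as weights.
ΣP(Q2 2009)·Q(Q1 2009) = 2.92×50 + 22.87×10 + 1.45×207 + 1.69×139 = 146 + 228.7 + 300.15 + 234.91 = 909.76
ΣP(Q1 2009)·Q(Q1 2009) = 2.30×50 + 23.64×10 + 1.55×207 + 1.22×139 = 115 + 236.4 + 320.85 + 169.58 = 841.83
Index = 909.76 / 841.83 × 100 = 108.0693

108.07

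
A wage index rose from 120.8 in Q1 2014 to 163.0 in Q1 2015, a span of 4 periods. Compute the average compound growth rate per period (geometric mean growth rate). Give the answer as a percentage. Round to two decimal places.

Growth factor = (163.0/120.8)^(1/4) = (1.349338)^(1/4) = 1.077780
Growth rate = 1.077780 − 1 = 0.077780 = 7.7780%

7.78%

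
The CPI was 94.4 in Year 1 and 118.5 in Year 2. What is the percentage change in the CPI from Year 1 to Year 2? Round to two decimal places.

Change = (118.5 − 94.4) / 94.4 × 100
       = 24.1 / 94.4 × 100 = 25.5297%

25.53%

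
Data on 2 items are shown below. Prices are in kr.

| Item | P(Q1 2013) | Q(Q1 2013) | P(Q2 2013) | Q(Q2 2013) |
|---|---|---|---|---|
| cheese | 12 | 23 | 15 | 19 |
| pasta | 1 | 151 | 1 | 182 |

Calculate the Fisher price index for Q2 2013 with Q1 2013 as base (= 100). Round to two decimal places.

115.03

Laspeyres component (base-period weights):
ΣP(Q2 2013)Q(Q1 2013) = 15×23 + 1×151 = 345 + 151 = 496
ΣP(Q1 2013)Q(Q1 2013) = 12×23 + 1×151 = 276 + 151 = 427
L = 496 / 427 × 100 = 116.1593
Paasche component (current-period weights):
ΣP(Q2 2013)Q(Q2 2013) = 15×19 + 1×182 = 285 + 182 = 467
ΣP(Q1 2013)Q(Q2 2013) = 12×19 + 1×182 = 228 + 182 = 410
P = 467 / 410 × 100 = 113.9024
Fisher = √(L × P) = √(116.1593 × 113.9024) = 115.0253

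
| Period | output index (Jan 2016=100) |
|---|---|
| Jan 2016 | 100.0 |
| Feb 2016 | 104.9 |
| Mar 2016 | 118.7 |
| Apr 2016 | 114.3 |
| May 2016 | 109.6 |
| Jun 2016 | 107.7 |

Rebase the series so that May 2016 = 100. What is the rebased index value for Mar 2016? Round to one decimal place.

108.3

Rebased(Mar 2016) = 118.7 / 109.6 × 100 = 108.3029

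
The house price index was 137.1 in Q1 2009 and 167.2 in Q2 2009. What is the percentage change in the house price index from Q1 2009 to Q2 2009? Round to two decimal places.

Change = (167.2 − 137.1) / 137.1 × 100
       = 30.1 / 137.1 × 100 = 21.9548%

21.95%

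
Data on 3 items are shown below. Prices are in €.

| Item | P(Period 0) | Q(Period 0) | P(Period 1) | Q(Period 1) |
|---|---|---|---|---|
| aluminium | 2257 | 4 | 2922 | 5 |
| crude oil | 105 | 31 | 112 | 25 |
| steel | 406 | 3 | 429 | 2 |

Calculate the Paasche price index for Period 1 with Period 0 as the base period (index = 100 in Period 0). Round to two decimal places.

124.09

Paasche price index uses current-period quantities as weights.
ΣP(Period 1)·Q(Period 1) = 2922×5 + 112×25 + 429×2 = 14610 + 2800 + 858 = 18268
ΣP(Period 0)·Q(Period 1) = 2257×5 + 105×25 + 406×2 = 11285 + 2625 + 812 = 14722
Index = 18268 / 14722 × 100 = 124.0864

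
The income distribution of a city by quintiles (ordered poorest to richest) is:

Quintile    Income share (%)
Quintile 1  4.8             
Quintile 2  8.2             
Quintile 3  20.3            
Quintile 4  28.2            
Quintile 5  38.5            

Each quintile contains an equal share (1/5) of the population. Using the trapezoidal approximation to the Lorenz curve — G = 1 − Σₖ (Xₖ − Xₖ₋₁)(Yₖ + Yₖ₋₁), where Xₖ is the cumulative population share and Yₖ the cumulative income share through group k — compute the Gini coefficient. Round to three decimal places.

0.350

Cumulative income shares Yₖ: 0.0480, 0.1300, 0.3330, 0.6150, 1.0000
Σ (Xₖ−Xₖ₋₁)(Yₖ+Yₖ₋₁) = (1/5)(0.0480+0.0000) + (1/5)(0.1300+0.0480) + (1/5)(0.3330+0.1300) + (1/5)(0.6150+0.3330) + (1/5)(1.0000+0.6150)
  = 0.0096 + 0.0356 + 0.0926 + 0.1896 + 0.3230 = 0.6504
G = 1 − 0.6504 = 0.3496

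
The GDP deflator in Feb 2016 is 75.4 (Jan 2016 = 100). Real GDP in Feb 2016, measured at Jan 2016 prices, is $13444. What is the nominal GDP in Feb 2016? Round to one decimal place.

Nominal = Real × (Index/100) = 13444 × (75.4/100)
        = 13444 × 0.754 = 10136.7760

10136.8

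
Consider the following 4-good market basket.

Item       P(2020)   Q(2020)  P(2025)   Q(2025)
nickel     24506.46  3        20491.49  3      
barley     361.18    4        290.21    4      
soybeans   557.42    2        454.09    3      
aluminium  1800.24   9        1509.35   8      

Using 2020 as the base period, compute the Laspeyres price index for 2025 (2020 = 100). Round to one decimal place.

Laspeyres price index uses base-period quantities as weights.
ΣP(2025)·Q(2020) = 20491.49×3 + 290.21×4 + 454.09×2 + 1509.35×9 = 61474.47 + 1160.84 + 908.18 + 13584.15 = 77127.64
ΣP(2020)·Q(2020) = 24506.46×3 + 361.18×4 + 557.42×2 + 1800.24×9 = 73519.38 + 1444.72 + 1114.84 + 16202.16 = 92281.1
Index = 77127.64 / 92281.1 × 100 = 83.5790

83.6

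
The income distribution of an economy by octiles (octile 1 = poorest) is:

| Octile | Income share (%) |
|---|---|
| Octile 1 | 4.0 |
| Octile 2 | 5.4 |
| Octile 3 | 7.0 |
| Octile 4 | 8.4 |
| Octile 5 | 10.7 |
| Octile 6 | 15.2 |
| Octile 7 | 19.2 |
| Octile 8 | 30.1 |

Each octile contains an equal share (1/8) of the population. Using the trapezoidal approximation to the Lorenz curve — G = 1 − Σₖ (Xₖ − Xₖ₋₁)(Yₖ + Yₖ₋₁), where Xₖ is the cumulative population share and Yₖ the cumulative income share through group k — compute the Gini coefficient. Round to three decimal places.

Cumulative income shares Yₖ: 0.0400, 0.0940, 0.1640, 0.2480, 0.3550, 0.5070, 0.6990, 1.0000
Σ (Xₖ−Xₖ₋₁)(Yₖ+Yₖ₋₁) = (1/8)(0.0400+0.0000) + (1/8)(0.0940+0.0400) + (1/8)(0.1640+0.0940) + (1/8)(0.2480+0.1640) + (1/8)(0.3550+0.2480) + (1/8)(0.5070+0.3550) + (1/8)(0.6990+0.5070) + (1/8)(1.0000+0.6990)
  = 0.0050 + 0.0168 + 0.0323 + 0.0515 + 0.0754 + 0.1077 + 0.1507 + 0.2124 = 0.6518
G = 1 − 0.6518 = 0.3482

0.348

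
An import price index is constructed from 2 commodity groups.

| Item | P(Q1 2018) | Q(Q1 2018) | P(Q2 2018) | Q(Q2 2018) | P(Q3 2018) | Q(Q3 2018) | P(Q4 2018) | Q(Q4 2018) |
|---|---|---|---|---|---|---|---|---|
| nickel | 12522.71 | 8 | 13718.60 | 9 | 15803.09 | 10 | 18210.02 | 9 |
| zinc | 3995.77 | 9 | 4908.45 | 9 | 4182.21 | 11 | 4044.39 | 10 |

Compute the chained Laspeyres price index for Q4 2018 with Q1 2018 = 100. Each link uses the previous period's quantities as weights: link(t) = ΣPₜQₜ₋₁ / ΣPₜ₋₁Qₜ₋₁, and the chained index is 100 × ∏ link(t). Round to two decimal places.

Link Q1 2018→Q2 2018:
ΣP(Q2 2018)Q(Q1 2018) = 13718.60×8 + 4908.45×9 = 109748.8 + 44176.05 = 153924.85
ΣP(Q1 2018)Q(Q1 2018) = 12522.71×8 + 3995.77×9 = 100181.68 + 35961.93 = 136143.61
link = 153924.85/136143.61 = 1.130606
Link Q2 2018→Q3 2018:
ΣP(Q3 2018)Q(Q2 2018) = 15803.09×9 + 4182.21×9 = 142227.81 + 37639.89 = 179867.7
ΣP(Q2 2018)Q(Q2 2018) = 13718.60×9 + 4908.45×9 = 123467.4 + 44176.05 = 167643.45
link = 179867.7/167643.45 = 1.072918
Link Q3 2018→Q4 2018:
ΣP(Q4 2018)Q(Q3 2018) = 18210.02×10 + 4044.39×11 = 182100.2 + 44488.29 = 226588.49
ΣP(Q3 2018)Q(Q3 2018) = 15803.09×10 + 4182.21×11 = 158030.9 + 46004.31 = 204035.21
link = 226588.49/204035.21 = 1.110536
Chained index = 100 × 1.130606 × 1.072918 × 1.110536 = 134.7134

134.71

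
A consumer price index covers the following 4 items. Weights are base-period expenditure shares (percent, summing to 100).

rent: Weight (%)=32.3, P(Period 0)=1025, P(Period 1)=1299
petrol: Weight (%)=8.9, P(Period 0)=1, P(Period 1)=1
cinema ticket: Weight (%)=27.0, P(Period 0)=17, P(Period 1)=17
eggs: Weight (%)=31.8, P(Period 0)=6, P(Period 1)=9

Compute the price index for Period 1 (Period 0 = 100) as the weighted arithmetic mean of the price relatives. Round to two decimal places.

rent: 32.3 × (1299/1025) = 32.3 × 1.267317 = 40.9343
petrol: 8.9 × (1/1) = 8.9 × 1.000000 = 8.9000
cinema ticket: 27.0 × (17/17) = 27.0 × 1.000000 = 27.0000
eggs: 31.8 × (9/6) = 31.8 × 1.500000 = 47.7000
Index = Σ wᵢ·(p₁ᵢ/p₀ᵢ) = 40.9343 + 8.9000 + 27.0000 + 47.7000 = 124.5343

124.53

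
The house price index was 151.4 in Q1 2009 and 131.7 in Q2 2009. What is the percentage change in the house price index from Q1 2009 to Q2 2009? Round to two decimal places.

Change = (131.7 − 151.4) / 151.4 × 100
       = -19.7 / 151.4 × 100 = -13.0119%

-13.01%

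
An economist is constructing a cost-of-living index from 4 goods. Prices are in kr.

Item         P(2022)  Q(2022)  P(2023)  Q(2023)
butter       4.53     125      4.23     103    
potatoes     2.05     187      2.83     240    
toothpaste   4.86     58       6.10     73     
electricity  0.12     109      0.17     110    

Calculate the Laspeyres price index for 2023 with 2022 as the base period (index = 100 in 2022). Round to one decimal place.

114.9

Laspeyres price index uses base-period quantities as weights.
ΣP(2023)·Q(2022) = 4.23×125 + 2.83×187 + 6.10×58 + 0.17×109 = 528.75 + 529.21 + 353.8 + 18.53 = 1430.29
ΣP(2022)·Q(2022) = 4.53×125 + 2.05×187 + 4.86×58 + 0.12×109 = 566.25 + 383.35 + 281.88 + 13.08 = 1244.56
Index = 1430.29 / 1244.56 × 100 = 114.9233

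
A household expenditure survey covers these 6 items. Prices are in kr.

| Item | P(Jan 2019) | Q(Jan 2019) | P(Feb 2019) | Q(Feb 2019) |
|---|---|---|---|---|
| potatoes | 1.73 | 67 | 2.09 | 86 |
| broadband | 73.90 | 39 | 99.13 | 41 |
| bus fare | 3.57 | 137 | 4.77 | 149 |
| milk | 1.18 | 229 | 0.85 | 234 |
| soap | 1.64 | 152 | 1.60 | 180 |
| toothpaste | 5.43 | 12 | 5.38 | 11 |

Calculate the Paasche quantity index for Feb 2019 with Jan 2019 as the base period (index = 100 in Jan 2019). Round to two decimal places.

106.56

Paasche quantity index uses current-period prices as weights.
ΣP(Feb 2019)·Q(Feb 2019) = 2.09×86 + 99.13×41 + 4.77×149 + 0.85×234 + 1.60×180 + 5.38×11 = 179.74 + 4064.33 + 710.73 + 198.9 + 288 + 59.18 = 5500.88
ΣP(Feb 2019)·Q(Jan 2019) = 2.09×67 + 99.13×39 + 4.77×137 + 0.85×229 + 1.60×152 + 5.38×12 = 140.03 + 3866.07 + 653.49 + 194.65 + 243.2 + 64.56 = 5162
Index = 5500.88 / 5162 × 100 = 106.5649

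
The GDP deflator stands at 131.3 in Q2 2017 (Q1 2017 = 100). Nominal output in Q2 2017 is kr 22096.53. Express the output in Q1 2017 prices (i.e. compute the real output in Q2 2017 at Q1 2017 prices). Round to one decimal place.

16829.0

Real = Nominal ÷ (Index/100) = 22096.53 ÷ (131.3/100)
     = 22096.53 ÷ 1.313 = 16829.0404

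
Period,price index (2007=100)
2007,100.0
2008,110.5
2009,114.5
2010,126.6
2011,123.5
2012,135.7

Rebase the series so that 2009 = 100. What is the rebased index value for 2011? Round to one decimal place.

Rebased(2011) = 123.5 / 114.5 × 100 = 107.8603

107.9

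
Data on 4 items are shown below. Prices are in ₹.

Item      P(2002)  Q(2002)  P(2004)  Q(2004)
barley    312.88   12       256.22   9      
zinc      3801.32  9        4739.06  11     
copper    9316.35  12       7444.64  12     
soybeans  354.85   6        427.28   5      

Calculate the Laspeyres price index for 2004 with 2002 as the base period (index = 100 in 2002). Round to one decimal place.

90.6

Laspeyres price index uses base-period quantities as weights.
ΣP(2004)·Q(2002) = 256.22×12 + 4739.06×9 + 7444.64×12 + 427.28×6 = 3074.64 + 42651.54 + 89335.68 + 2563.68 = 137625.54
ΣP(2002)·Q(2002) = 312.88×12 + 3801.32×9 + 9316.35×12 + 354.85×6 = 3754.56 + 34211.88 + 111796.2 + 2129.1 = 151891.74
Index = 137625.54 / 151891.74 × 100 = 90.6077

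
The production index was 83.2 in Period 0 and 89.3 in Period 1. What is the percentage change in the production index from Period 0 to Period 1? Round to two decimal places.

7.33%

Change = (89.3 − 83.2) / 83.2 × 100
       = 6.1 / 83.2 × 100 = 7.3317%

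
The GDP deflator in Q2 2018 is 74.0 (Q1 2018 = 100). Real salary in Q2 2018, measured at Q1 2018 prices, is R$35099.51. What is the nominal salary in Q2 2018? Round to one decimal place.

Nominal = Real × (Index/100) = 35099.51 × (74.0/100)
        = 35099.51 × 0.740 = 25973.6374

25973.6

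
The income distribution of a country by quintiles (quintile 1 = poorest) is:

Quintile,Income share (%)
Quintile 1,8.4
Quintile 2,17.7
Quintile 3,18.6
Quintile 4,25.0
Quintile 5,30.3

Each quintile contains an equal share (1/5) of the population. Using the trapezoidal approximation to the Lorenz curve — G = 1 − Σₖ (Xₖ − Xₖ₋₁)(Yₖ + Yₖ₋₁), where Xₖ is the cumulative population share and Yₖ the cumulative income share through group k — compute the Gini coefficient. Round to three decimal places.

0.204

Cumulative income shares Yₖ: 0.0840, 0.2610, 0.4470, 0.6970, 1.0000
Σ (Xₖ−Xₖ₋₁)(Yₖ+Yₖ₋₁) = (1/5)(0.0840+0.0000) + (1/5)(0.2610+0.0840) + (1/5)(0.4470+0.2610) + (1/5)(0.6970+0.4470) + (1/5)(1.0000+0.6970)
  = 0.0168 + 0.0690 + 0.1416 + 0.2288 + 0.3394 = 0.7956
G = 1 − 0.7956 = 0.2044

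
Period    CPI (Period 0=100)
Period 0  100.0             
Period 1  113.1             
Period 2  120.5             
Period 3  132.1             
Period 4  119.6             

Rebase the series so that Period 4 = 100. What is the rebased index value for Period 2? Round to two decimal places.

Rebased(Period 2) = 120.5 / 119.6 × 100 = 100.7525

100.75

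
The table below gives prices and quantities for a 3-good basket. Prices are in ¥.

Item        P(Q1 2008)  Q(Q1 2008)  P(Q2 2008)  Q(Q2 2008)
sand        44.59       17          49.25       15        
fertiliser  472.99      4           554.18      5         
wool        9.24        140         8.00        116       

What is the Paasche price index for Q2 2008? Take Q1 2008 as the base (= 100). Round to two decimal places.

108.09

Paasche price index uses current-period quantities as weights.
ΣP(Q2 2008)·Q(Q2 2008) = 49.25×15 + 554.18×5 + 8.00×116 = 738.75 + 2770.9 + 928 = 4437.65
ΣP(Q1 2008)·Q(Q2 2008) = 44.59×15 + 472.99×5 + 9.24×116 = 668.85 + 2364.95 + 1071.84 = 4105.64
Index = 4437.65 / 4105.64 × 100 = 108.0867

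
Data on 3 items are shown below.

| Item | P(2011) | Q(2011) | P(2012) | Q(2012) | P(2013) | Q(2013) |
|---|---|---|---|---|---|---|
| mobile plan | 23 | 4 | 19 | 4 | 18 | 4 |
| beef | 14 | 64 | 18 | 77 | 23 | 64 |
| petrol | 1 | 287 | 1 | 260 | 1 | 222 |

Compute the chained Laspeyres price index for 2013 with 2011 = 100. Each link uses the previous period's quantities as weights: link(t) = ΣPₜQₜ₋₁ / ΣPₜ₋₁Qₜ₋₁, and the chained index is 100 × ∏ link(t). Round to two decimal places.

145.11

Link 2011→2012:
ΣP(2012)Q(2011) = 19×4 + 18×64 + 1×287 = 76 + 1152 + 287 = 1515
ΣP(2011)Q(2011) = 23×4 + 14×64 + 1×287 = 92 + 896 + 287 = 1275
link = 1515/1275 = 1.188235
Link 2012→2013:
ΣP(2013)Q(2012) = 18×4 + 23×77 + 1×260 = 72 + 1771 + 260 = 2103
ΣP(2012)Q(2012) = 19×4 + 18×77 + 1×260 = 76 + 1386 + 260 = 1722
link = 2103/1722 = 1.221254
Chained index = 100 × 1.188235 × 1.221254 = 145.1138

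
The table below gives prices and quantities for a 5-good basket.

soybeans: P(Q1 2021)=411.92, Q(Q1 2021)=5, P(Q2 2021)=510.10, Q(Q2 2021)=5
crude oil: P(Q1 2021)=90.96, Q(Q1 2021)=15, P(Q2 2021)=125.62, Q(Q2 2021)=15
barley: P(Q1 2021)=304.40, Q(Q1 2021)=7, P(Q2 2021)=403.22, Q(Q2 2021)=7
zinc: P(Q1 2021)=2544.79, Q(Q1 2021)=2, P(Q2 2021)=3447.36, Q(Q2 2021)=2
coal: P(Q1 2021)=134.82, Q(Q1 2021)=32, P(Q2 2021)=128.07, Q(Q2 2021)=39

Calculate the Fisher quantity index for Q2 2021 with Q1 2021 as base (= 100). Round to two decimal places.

105.61

Laspeyres component (base-period weights):
ΣP(Q1 2021)Q(Q2 2021) = 411.92×5 + 90.96×15 + 304.40×7 + 2544.79×2 + 134.82×39 = 2059.6 + 1364.4 + 2130.8 + 5089.58 + 5257.98 = 15902.36
ΣP(Q1 2021)Q(Q1 2021) = 411.92×5 + 90.96×15 + 304.40×7 + 2544.79×2 + 134.82×32 = 2059.6 + 1364.4 + 2130.8 + 5089.58 + 4314.24 = 14958.62
L = 15902.36 / 14958.62 × 100 = 106.3090
Paasche component (current-period weights):
ΣP(Q2 2021)Q(Q2 2021) = 510.10×5 + 125.62×15 + 403.22×7 + 3447.36×2 + 128.07×39 = 2550.5 + 1884.3 + 2822.54 + 6894.72 + 4994.73 = 19146.79
ΣP(Q2 2021)Q(Q1 2021) = 510.10×5 + 125.62×15 + 403.22×7 + 3447.36×2 + 128.07×32 = 2550.5 + 1884.3 + 2822.54 + 6894.72 + 4098.24 = 18250.3
P = 19146.79 / 18250.3 × 100 = 104.9122
Fisher = √(L × P) = √(106.3090 × 104.9122) = 105.6083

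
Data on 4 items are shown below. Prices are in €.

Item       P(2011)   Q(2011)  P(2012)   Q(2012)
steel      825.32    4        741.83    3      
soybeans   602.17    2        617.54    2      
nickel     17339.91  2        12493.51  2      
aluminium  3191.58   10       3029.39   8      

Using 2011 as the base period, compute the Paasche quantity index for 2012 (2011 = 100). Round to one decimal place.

Paasche quantity index uses current-period prices as weights.
ΣP(2012)·Q(2012) = 741.83×3 + 617.54×2 + 12493.51×2 + 3029.39×8 = 2225.49 + 1235.08 + 24987.02 + 24235.12 = 52682.71
ΣP(2012)·Q(2011) = 741.83×4 + 617.54×2 + 12493.51×2 + 3029.39×10 = 2967.32 + 1235.08 + 24987.02 + 30293.9 = 59483.32
Index = 52682.71 / 59483.32 × 100 = 88.5672

88.6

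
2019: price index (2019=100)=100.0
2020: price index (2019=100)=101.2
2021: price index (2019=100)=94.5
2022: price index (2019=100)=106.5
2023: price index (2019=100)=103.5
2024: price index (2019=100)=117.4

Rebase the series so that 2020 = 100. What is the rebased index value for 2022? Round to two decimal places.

Rebased(2022) = 106.5 / 101.2 × 100 = 105.2372

105.24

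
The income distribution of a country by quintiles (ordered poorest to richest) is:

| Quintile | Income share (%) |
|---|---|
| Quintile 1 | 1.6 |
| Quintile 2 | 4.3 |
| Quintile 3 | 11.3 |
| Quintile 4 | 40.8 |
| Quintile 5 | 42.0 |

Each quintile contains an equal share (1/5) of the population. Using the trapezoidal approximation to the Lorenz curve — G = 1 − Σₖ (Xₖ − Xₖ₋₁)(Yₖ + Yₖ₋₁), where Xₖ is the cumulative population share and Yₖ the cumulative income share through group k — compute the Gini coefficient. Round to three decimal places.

Cumulative income shares Yₖ: 0.0160, 0.0590, 0.1720, 0.5800, 1.0000
Σ (Xₖ−Xₖ₋₁)(Yₖ+Yₖ₋₁) = (1/5)(0.0160+0.0000) + (1/5)(0.0590+0.0160) + (1/5)(0.1720+0.0590) + (1/5)(0.5800+0.1720) + (1/5)(1.0000+0.5800)
  = 0.0032 + 0.0150 + 0.0462 + 0.1504 + 0.3160 = 0.5308
G = 1 − 0.5308 = 0.4692

0.469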